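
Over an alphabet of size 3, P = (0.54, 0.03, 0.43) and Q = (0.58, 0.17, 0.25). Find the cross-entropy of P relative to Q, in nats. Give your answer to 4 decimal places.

0.9434 nats

H(P,Q) = −Σ p·ln q.
  −0.54·ln(0.58) = 0.29415
  −0.03·ln(0.17) = 0.05316
  −0.43·ln(0.25) = 0.59611
H(P,Q) = 0.9434 nats.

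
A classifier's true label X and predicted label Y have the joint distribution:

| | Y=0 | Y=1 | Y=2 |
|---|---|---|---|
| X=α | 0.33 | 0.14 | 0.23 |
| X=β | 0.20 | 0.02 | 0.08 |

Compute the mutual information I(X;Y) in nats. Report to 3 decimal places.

0.022 nats

Marginals: p(X) = (0.7000, 0.3000), p(Y) = (0.5300, 0.1600, 0.3100).
I(X;Y) = H(X) + H(Y) − H(X,Y).
H(X) = 0.6109, H(Y) = 0.9928, H(X,Y) = 1.5813.
I(X;Y) = 0.6109 + 0.9928 − 1.5813 = 0.022 nats.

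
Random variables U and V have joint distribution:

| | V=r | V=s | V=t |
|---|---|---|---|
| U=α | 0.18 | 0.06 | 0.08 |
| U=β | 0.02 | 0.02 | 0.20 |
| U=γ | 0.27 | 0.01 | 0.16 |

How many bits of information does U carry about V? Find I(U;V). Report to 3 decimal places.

0.217 bits

Marginals: p(U) = (0.3200, 0.2400, 0.4400), p(V) = (0.4700, 0.0900, 0.4400).
I(U;V) = H(U) + H(V) − H(U,V).
H(U) = 1.5413, H(V) = 1.3458, H(U,V) = 2.6700.
I(U;V) = 1.5413 + 1.3458 − 2.6700 = 0.217 bits.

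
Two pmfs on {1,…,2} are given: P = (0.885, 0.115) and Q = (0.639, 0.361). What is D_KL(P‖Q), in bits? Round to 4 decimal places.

D(P‖Q) = Σ p·log₂(p/q).
  0.885·log₂(0.885/0.639) = 0.41583
  0.115·log₂(0.115/0.361) = -0.18979
D(P‖Q) = 0.2260 bits.

0.2260 bits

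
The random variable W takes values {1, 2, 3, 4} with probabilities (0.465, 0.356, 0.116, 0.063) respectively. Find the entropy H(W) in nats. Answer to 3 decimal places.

H(W) = −Σ p·ln p.
  −(0.465)·ln(0.465) = 0.3561
  −(0.356)·ln(0.356) = 0.3677
  −(0.116)·ln(0.116) = 0.2499
  −(0.063)·ln(0.063) = 0.1742
Sum: 0.3561 + 0.3677 + 0.2499 + 0.1742 = 1.148 nats.

1.148 nats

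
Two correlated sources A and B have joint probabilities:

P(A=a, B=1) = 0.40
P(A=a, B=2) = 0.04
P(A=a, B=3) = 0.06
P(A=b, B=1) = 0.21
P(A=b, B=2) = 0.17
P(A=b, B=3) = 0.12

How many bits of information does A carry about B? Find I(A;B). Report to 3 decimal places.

0.121 bits

Marginals: p(A) = (0.5000, 0.5000), p(B) = (0.6100, 0.2100, 0.1800).
I(A;B) = Σ p(x,y)·log₂[p(x,y)/(p(x)p(y))].
  (a,1): 0.40·log₂(1.3115) = 0.1565
  (a,2): 0.04·log₂(0.3810) = -0.0557
  (a,3): 0.06·log₂(0.6667) = -0.0351
  (b,1): 0.21·log₂(0.6885) = -0.1131
  (b,2): 0.17·log₂(1.6190) = 0.1182
  (b,3): 0.12·log₂(1.3333) = 0.0498
Sum = 0.121 bits.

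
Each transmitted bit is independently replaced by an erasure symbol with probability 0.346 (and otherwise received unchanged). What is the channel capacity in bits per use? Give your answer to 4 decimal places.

0.6540 bits

Binary erasure channel: capacity C = 1 − ε.
C = 1 − 0.346 = 0.6540 bits per channel use.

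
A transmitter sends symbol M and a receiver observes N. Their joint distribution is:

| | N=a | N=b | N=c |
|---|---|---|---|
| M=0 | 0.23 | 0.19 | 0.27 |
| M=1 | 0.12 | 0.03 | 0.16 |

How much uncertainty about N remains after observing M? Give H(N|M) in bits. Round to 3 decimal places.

1.502 bits

Marginals: p(M) = (0.6900, 0.3100), p(N) = (0.3500, 0.2200, 0.4300).
H(N|M) = Σ p(M) · H(N|M=·).
  M=0: p=0.6900, H(N|M=0) = 1.5703
  M=1: p=0.3100, H(N|M=1) = 1.3486
Weighted sum = 1.502 bits.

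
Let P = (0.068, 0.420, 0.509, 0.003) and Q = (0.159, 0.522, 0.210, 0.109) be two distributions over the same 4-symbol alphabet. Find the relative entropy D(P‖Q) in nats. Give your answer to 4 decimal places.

D(P‖Q) = Σ p·ln(p/q).
  0.068·ln(0.068/0.159) = -0.05776
  0.420·ln(0.420/0.522) = -0.09131
  0.509·ln(0.509/0.210) = 0.45064
  0.003·ln(0.003/0.109) = -0.01078
D(P‖Q) = 0.2908 nats.

0.2908 nats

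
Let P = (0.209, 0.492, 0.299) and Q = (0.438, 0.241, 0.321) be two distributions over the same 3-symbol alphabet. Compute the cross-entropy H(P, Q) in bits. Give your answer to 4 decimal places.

H(P,Q) = −Σ p·log₂ q.
  −0.209·log₂(0.438) = 0.24892
  −0.492·log₂(0.241) = 1.01002
  −0.299·log₂(0.321) = 0.49017
H(P,Q) = 1.7491 bits.

1.7491 bits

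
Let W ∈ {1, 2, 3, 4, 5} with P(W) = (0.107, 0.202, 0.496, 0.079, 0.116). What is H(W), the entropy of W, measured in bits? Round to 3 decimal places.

H(W) = −Σ p·log₂ p.
  −(0.107)·log₂(0.107) = 0.3450
  −(0.202)·log₂(0.202) = 0.4661
  −(0.496)·log₂(0.496) = 0.5017
  −(0.079)·log₂(0.079) = 0.2893
  −(0.116)·log₂(0.116) = 0.3605
Sum: 0.3450 + 0.4661 + 0.5017 + 0.2893 + 0.3605 = 1.963 bits.

1.963 bits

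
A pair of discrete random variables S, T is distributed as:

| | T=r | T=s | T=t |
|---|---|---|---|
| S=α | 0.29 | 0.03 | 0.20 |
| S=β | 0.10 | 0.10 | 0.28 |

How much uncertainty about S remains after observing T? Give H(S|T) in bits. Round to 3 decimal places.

0.892 bits

Chain rule: H(S|T) = H(S,T) − H(T).
Marginals: p(S) = (0.5200, 0.4800), p(T) = (0.3900, 0.1300, 0.4800).
H(S,T) = 2.3127 bits; H(T) = 1.4207 bits.
H(S|T) = 2.3127 − 1.4207 = 0.892 bits.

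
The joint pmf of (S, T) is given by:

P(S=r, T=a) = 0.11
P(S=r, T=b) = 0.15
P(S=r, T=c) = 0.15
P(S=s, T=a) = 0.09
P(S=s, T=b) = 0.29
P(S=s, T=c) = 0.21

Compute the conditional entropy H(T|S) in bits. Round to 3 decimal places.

1.498 bits

Marginals: p(S) = (0.4100, 0.5900), p(T) = (0.2000, 0.4400, 0.3600).
H(T|S) = Σ p(S) · H(T|S=·).
  S=r: p=0.4100, H(T|S=r) = 1.5707
  S=s: p=0.5900, H(T|S=s) = 1.4479
Weighted sum = 1.498 bits.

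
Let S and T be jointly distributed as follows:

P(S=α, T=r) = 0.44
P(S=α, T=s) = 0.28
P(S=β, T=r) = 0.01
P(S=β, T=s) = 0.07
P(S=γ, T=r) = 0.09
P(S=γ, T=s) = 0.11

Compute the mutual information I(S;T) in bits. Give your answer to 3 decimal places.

0.059 bits

Marginals: p(S) = (0.7200, 0.0800, 0.2000), p(T) = (0.5400, 0.4600).
I(S;T) = Σ p(x,y)·log₂[p(x,y)/(p(x)p(y))].
  (α,r): 0.44·log₂(1.1317) = 0.0785
  (α,s): 0.28·log₂(0.8454) = -0.0678
  (β,r): 0.01·log₂(0.2315) = -0.0211
  (β,s): 0.07·log₂(1.9022) = 0.0649
  (γ,r): 0.09·log₂(0.8333) = -0.0237
  (γ,s): 0.11·log₂(1.1957) = 0.0284
Sum = 0.059 bits.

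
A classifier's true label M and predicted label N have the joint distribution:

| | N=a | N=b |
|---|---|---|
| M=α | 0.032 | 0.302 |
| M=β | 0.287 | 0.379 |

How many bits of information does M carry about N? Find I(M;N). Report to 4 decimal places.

Marginals: p(M) = (0.3340, 0.6660), p(N) = (0.3190, 0.6810).
I(M;N) = Σ p(x,y)·log₂[p(x,y)/(p(x)p(y))].
  (α,a): 0.032·log₂(0.3003) = -0.05553
  (α,b): 0.302·log₂(1.3277) = 0.12351
  (β,a): 0.287·log₂(1.3509) = 0.12453
  (β,b): 0.379·log₂(0.8356) = -0.09818
Sum = 0.0943 bits.

0.0943 bits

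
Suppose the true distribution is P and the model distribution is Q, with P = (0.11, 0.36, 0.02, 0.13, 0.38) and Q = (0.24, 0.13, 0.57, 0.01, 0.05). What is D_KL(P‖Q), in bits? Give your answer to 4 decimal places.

D(P‖Q) = Σ p·log₂(p/q).
  0.11·log₂(0.11/0.24) = -0.12381
  0.36·log₂(0.36/0.13) = 0.52901
  0.02·log₂(0.02/0.57) = -0.09666
  0.13·log₂(0.13/0.01) = 0.48106
  0.38·log₂(0.38/0.05) = 1.11188
D(P‖Q) = 1.9015 bits.

1.9015 bits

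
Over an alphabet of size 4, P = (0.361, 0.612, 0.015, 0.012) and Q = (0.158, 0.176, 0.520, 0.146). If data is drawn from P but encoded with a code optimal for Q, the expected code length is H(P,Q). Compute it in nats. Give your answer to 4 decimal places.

H(P,Q) = −Σ p·ln q.
  −0.361·ln(0.158) = 0.66610
  −0.612·ln(0.176) = 1.06321
  −0.015·ln(0.520) = 0.00981
  −0.012·ln(0.146) = 0.02309
H(P,Q) = 1.7622 nats.

1.7622 nats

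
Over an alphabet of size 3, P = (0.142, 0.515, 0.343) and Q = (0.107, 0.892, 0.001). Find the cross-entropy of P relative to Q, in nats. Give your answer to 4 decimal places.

2.7456 nats

H(P,Q) = −Σ p·ln q.
  −0.142·ln(0.107) = 0.31736
  −0.515·ln(0.892) = 0.05886
  −0.343·ln(0.001) = 2.36936
H(P,Q) = 2.7456 nats.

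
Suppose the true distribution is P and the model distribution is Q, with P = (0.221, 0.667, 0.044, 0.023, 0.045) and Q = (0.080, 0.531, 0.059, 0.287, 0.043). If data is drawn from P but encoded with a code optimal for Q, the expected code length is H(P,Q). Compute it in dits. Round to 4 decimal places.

0.5538 dits

H(P,Q) = −Σ p·log₁₀ q.
  −0.221·log₁₀(0.080) = 0.24242
  −0.667·log₁₀(0.531) = 0.18336
  −0.044·log₁₀(0.059) = 0.05408
  −0.023·log₁₀(0.287) = 0.01247
  −0.045·log₁₀(0.043) = 0.06149
H(P,Q) = 0.5538 dits.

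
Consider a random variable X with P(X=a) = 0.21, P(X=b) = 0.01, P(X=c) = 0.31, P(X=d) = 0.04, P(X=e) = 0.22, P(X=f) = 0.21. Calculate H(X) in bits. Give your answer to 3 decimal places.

H(X) = −Σ p·log₂ p.
  −(0.21)·log₂(0.21) = 0.4728
  −(0.01)·log₂(0.01) = 0.0664
  −(0.31)·log₂(0.31) = 0.5238
  −(0.04)·log₂(0.04) = 0.1858
  −(0.22)·log₂(0.22) = 0.4806
  −(0.21)·log₂(0.21) = 0.4728
Sum: 0.4728 + 0.0664 + 0.5238 + 0.1858 + 0.4806 + 0.4728 = 2.202 bits.

2.202 bits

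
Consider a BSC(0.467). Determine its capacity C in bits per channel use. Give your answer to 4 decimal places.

0.0031 bits

Binary symmetric channel: C = 1 − h₂(ε) where h₂ is the binary entropy function.
h₂(0.467) = −0.467·log₂0.467 − 0.533·log₂0.533 = 0.9969.
C = 1 − 0.9969 = 0.0031 bits per channel use.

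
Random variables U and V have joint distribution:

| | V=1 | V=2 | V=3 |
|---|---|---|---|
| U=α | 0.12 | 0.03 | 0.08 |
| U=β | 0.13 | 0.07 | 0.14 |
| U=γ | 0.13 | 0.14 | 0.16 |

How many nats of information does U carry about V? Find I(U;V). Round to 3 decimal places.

Marginals: p(U) = (0.2300, 0.3400, 0.4300), p(V) = (0.3800, 0.2400, 0.3800).
I(U;V) = Σ p(x,y)·ln[p(x,y)/(p(x)p(y))].
  (α,1): 0.12·ln(1.3730) = 0.0380
  (α,2): 0.03·ln(0.5435) = -0.0183
  (α,3): 0.08·ln(0.9153) = -0.0071
  (β,1): 0.13·ln(1.0062) = 0.0008
  (β,2): 0.07·ln(0.8578) = -0.0107
  (β,3): 0.14·ln(1.0836) = 0.0112
  (γ,1): 0.13·ln(0.7956) = -0.0297
  (γ,2): 0.14·ln(1.3566) = 0.0427
  (γ,3): 0.16·ln(0.9792) = -0.0034
Sum = 0.024 nats.

0.024 nats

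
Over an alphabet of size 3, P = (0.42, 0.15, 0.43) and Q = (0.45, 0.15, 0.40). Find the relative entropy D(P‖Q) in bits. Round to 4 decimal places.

D(P‖Q) = Σ p·log₂(p/q).
  0.42·log₂(0.42/0.45) = -0.04180
  0.15·log₂(0.15/0.15) = 0.00000
  0.43·log₂(0.43/0.40) = 0.04486
D(P‖Q) = 0.0031 bits.

0.0031 bits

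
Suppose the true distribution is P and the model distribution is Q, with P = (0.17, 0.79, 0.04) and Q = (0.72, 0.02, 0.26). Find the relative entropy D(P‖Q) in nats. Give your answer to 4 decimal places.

2.5840 nats

D(P‖Q) = Σ p·ln(p/q).
  0.17·ln(0.17/0.72) = -0.24539
  0.79·ln(0.79/0.02) = 2.90428
  0.04·ln(0.04/0.26) = -0.07487
D(P‖Q) = 2.5840 nats.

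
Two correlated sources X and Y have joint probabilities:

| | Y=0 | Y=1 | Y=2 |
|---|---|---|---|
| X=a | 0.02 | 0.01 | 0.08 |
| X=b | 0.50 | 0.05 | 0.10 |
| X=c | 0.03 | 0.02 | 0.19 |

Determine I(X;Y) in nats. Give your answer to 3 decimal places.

Marginals: p(X) = (0.1100, 0.6500, 0.2400), p(Y) = (0.5500, 0.0800, 0.3700).
I(X;Y) = H(X) + H(Y) − H(X,Y).
H(X) = 0.8653, H(Y) = 0.8987, H(X,Y) = 1.5519.
I(X;Y) = 0.8653 + 0.8987 − 1.5519 = 0.212 nats.

0.212 nats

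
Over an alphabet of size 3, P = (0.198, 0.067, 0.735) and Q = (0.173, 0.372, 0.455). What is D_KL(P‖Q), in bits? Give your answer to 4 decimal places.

0.3814 bits

D(P‖Q) = Σ p·log₂(p/q).
  0.198·log₂(0.198/0.173) = 0.03856
  0.067·log₂(0.067/0.372) = -0.16570
  0.735·log₂(0.735/0.455) = 0.50853
D(P‖Q) = 0.3814 bits.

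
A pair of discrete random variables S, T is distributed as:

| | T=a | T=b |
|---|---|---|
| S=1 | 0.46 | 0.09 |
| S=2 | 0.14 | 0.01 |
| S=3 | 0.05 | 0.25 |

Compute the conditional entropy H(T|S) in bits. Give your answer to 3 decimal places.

0.602 bits

Chain rule: H(T|S) = H(S,T) − H(S).
Marginals: p(S) = (0.5500, 0.1500, 0.3000), p(T) = (0.6500, 0.3500).
H(S,T) = 2.0076 bits; H(S) = 1.4060 bits.
H(T|S) = 2.0076 − 1.4060 = 0.602 bits.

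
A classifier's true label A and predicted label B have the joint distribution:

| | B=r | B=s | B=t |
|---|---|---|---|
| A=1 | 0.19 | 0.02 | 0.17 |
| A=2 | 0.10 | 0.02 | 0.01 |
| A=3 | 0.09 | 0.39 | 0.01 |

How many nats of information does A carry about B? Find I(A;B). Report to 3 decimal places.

0.349 nats

Marginals: p(A) = (0.3800, 0.1300, 0.4900), p(B) = (0.3800, 0.4300, 0.1900).
I(A;B) = H(A) + H(B) − H(A,B).
H(A) = 0.9825, H(B) = 1.0461, H(A,B) = 1.6796.
I(A;B) = 0.9825 + 1.0461 − 1.6796 = 0.349 nats.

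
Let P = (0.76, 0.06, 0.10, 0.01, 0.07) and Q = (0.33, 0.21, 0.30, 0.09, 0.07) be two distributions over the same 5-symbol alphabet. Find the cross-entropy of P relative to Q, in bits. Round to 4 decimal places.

H(P,Q) = −Σ p·log₂ q.
  −0.76·log₂(0.33) = 1.21559
  −0.06·log₂(0.21) = 0.13509
  −0.10·log₂(0.30) = 0.17370
  −0.01·log₂(0.09) = 0.03474
  −0.07·log₂(0.07) = 0.26856
H(P,Q) = 1.8277 bits.

1.8277 bits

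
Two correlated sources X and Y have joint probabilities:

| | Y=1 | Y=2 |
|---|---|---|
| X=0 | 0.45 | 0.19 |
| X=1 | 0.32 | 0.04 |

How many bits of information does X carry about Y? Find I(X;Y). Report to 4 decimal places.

Marginals: p(X) = (0.6400, 0.3600), p(Y) = (0.7700, 0.2300).
I(X;Y) = Σ p(x,y)·log₂[p(x,y)/(p(x)p(y))].
  (0,1): 0.45·log₂(0.9131) = -0.05898
  (0,2): 0.19·log₂(1.2908) = 0.06996
  (1,1): 0.32·log₂(1.1544) = 0.06629
  (1,2): 0.04·log₂(0.4831) = -0.04199
Sum = 0.0353 bits.

0.0353 bits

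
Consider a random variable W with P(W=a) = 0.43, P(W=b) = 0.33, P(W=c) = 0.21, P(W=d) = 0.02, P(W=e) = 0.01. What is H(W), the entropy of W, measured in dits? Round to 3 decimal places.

H(W) = −Σ p·log₁₀ p.
  −(0.43)·log₁₀(0.43) = 0.1576
  −(0.33)·log₁₀(0.33) = 0.1589
  −(0.21)·log₁₀(0.21) = 0.1423
  −(0.02)·log₁₀(0.02) = 0.0340
  −(0.01)·log₁₀(0.01) = 0.0200
Sum: 0.1576 + 0.1589 + 0.1423 + 0.0340 + 0.0200 = 0.513 dits.

0.513 dits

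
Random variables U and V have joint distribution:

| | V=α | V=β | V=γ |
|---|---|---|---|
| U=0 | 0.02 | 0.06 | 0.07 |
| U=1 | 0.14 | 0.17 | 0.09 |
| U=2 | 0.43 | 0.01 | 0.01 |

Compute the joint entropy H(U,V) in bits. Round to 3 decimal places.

H(U,V) = −Σ p(x,y)·log₂ p(x,y) over all 9 cells.
  cell (0,α): −0.02·log₂0.02 = 0.1129
  cell (0,β): −0.06·log₂0.06 = 0.2435
  cell (0,γ): −0.07·log₂0.07 = 0.2686
  cell (1,α): −0.14·log₂0.14 = 0.3971
  cell (1,β): −0.17·log₂0.17 = 0.4346
  cell (1,γ): −0.09·log₂0.09 = 0.3127
  cell (2,α): −0.43·log₂0.43 = 0.5236
  cell (2,β): −0.01·log₂0.01 = 0.0664
  cell (2,γ): −0.01·log₂0.01 = 0.0664
Sum = 2.426 bits.

2.426 bits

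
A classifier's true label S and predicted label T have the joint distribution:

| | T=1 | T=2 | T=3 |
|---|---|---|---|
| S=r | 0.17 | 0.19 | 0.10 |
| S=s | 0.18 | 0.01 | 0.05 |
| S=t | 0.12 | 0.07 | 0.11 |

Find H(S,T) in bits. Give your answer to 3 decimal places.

H(S,T) = −Σ p(x,y)·log₂ p(x,y) over all 9 cells.
  cell (r,1): −0.17·log₂0.17 = 0.4346
  cell (r,2): −0.19·log₂0.19 = 0.4552
  cell (r,3): −0.10·log₂0.10 = 0.3322
  cell (s,1): −0.18·log₂0.18 = 0.4453
  cell (s,2): −0.01·log₂0.01 = 0.0664
  cell (s,3): −0.05·log₂0.05 = 0.2161
  cell (t,1): −0.12·log₂0.12 = 0.3671
  cell (t,2): −0.07·log₂0.07 = 0.2686
  cell (t,3): −0.11·log₂0.11 = 0.3503
Sum = 2.936 bits.

2.936 bits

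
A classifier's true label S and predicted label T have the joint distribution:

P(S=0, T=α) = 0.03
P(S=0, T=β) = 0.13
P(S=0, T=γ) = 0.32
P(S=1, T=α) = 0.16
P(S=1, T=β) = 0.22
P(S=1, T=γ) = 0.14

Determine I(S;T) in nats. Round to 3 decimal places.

0.096 nats

Marginals: p(S) = (0.4800, 0.5200), p(T) = (0.1900, 0.3500, 0.4600).
I(S;T) = Σ p(x,y)·ln[p(x,y)/(p(x)p(y))].
  (0,α): 0.03·ln(0.3289) = -0.0334
  (0,β): 0.13·ln(0.7738) = -0.0333
  (0,γ): 0.32·ln(1.4493) = 0.1187
  (1,α): 0.16·ln(1.6194) = 0.0771
  (1,β): 0.22·ln(1.2088) = 0.0417
  (1,γ): 0.14·ln(0.5853) = -0.0750
Sum = 0.096 nats.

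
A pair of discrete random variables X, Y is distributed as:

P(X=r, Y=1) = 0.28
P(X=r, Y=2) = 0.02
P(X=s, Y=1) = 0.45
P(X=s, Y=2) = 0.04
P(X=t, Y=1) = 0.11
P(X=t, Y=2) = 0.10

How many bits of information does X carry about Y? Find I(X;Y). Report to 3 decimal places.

Marginals: p(X) = (0.3000, 0.4900, 0.2100), p(Y) = (0.8400, 0.1600).
I(X;Y) = H(X) + H(Y) − H(X,Y).
H(X) = 1.4982, H(Y) = 0.6343, H(X,Y) = 2.0137.
I(X;Y) = 1.4982 + 0.6343 − 2.0137 = 0.119 bits.

0.119 bits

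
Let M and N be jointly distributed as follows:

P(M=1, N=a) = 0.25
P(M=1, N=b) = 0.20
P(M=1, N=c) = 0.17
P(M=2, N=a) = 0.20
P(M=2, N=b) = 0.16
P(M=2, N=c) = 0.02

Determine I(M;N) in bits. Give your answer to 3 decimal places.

Marginals: p(M) = (0.6200, 0.3800), p(N) = (0.4500, 0.3600, 0.1900).
I(M;N) = H(M) + H(N) − H(M,N).
H(M) = 0.9580, H(N) = 1.5042, H(M,N) = 2.3993.
I(M;N) = 0.9580 + 1.5042 − 2.3993 = 0.063 bits.

0.063 bits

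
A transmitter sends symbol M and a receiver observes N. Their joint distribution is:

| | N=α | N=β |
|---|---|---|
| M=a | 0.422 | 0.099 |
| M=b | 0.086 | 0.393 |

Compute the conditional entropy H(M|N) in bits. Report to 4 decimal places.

Chain rule: H(M|N) = H(M,N) − H(N).
Marginals: p(M) = (0.5210, 0.4790), p(N) = (0.5080, 0.4920).
H(M,N) = 1.6895 bits; H(N) = 0.9998 bits.
H(M|N) = 1.6895 − 0.9998 = 0.6897 bits.

0.6897 bits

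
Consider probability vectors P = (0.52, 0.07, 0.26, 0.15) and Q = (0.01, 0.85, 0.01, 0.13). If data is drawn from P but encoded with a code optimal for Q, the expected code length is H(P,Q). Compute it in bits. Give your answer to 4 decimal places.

5.6401 bits

H(P,Q) = −Σ p·log₂ q.
  −0.52·log₂(0.01) = 3.45481
  −0.07·log₂(0.85) = 0.01641
  −0.26·log₂(0.01) = 1.72740
  −0.15·log₂(0.13) = 0.44151
H(P,Q) = 5.6401 bits.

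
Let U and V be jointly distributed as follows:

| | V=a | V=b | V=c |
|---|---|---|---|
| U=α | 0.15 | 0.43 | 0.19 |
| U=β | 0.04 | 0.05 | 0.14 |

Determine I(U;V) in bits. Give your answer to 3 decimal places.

0.081 bits

Marginals: p(U) = (0.7700, 0.2300), p(V) = (0.1900, 0.4800, 0.3300).
I(U;V) = Σ p(x,y)·log₂[p(x,y)/(p(x)p(y))].
  (α,a): 0.15·log₂(1.0253) = 0.0054
  (α,b): 0.43·log₂(1.1634) = 0.0939
  (α,c): 0.19·log₂(0.7477) = -0.0797
  (β,a): 0.04·log₂(0.9153) = -0.0051
  (β,b): 0.05·log₂(0.4529) = -0.0571
  (β,c): 0.14·log₂(1.8445) = 0.1237
Sum = 0.081 bits.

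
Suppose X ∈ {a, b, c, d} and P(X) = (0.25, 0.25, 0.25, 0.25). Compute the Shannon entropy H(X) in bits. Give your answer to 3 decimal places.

2.000 bits

H(X) = −Σ p·log₂ p.
  −(0.25)·log₂(0.25) = 0.5000
  −(0.25)·log₂(0.25) = 0.5000
  −(0.25)·log₂(0.25) = 0.5000
  −(0.25)·log₂(0.25) = 0.5000
Sum: 0.5000 + 0.5000 + 0.5000 + 0.5000 = 2.000 bits.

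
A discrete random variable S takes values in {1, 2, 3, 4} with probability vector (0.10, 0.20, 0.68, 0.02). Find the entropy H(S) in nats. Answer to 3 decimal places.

0.893 nats

H(S) = −Σ p·ln p.
  −(0.10)·ln(0.10) = 0.2303
  −(0.20)·ln(0.20) = 0.3219
  −(0.68)·ln(0.68) = 0.2623
  −(0.02)·ln(0.02) = 0.0782
Sum: 0.2303 + 0.3219 + 0.2623 + 0.0782 = 0.893 nats.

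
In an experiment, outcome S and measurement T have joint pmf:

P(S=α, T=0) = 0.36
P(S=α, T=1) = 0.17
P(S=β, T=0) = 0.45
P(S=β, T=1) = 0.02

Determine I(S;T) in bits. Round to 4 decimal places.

0.1024 bits

Marginals: p(S) = (0.5300, 0.4700), p(T) = (0.8100, 0.1900).
I(S;T) = Σ p(x,y)·log₂[p(x,y)/(p(x)p(y))].
  (α,0): 0.36·log₂(0.8386) = -0.09144
  (α,1): 0.17·log₂(1.6882) = 0.12843
  (β,0): 0.45·log₂(1.1820) = 0.10857
  (β,1): 0.02·log₂(0.2240) = -0.04317
Sum = 0.1024 bits.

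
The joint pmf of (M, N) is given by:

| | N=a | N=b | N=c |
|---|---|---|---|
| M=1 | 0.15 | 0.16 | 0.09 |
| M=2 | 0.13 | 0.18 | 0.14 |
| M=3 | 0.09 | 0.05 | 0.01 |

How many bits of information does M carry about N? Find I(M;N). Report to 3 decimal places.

Marginals: p(M) = (0.4000, 0.4500, 0.1500), p(N) = (0.3700, 0.3900, 0.2400).
I(M;N) = H(M) + H(N) − H(M,N).
H(M) = 1.4577, H(N) = 1.5547, H(M,N) = 2.9665.
I(M;N) = 1.4577 + 1.5547 − 2.9665 = 0.046 bits.

0.046 bits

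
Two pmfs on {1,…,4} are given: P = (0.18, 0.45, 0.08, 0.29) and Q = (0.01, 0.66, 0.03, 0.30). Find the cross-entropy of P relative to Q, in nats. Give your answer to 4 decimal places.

1.6456 nats

H(P,Q) = −Σ p·ln q.
  −0.18·ln(0.01) = 0.82893
  −0.45·ln(0.66) = 0.18698
  −0.08·ln(0.03) = 0.28052
  −0.29·ln(0.30) = 0.34915
H(P,Q) = 1.6456 nats.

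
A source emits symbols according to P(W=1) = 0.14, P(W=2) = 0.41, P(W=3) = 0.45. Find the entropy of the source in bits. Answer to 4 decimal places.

H(W) = −Σ p·log₂ p.
  −(0.14)·log₂(0.14) = 0.39711
  −(0.41)·log₂(0.41) = 0.52738
  −(0.45)·log₂(0.45) = 0.51840
Sum: 0.39711 + 0.52738 + 0.51840 = 1.4429 bits.

1.4429 bits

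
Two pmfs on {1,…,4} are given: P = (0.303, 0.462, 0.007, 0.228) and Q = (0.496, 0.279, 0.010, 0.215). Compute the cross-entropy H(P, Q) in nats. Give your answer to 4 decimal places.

H(P,Q) = −Σ p·ln q.
  −0.303·ln(0.496) = 0.21246
  −0.462·ln(0.279) = 0.58976
  −0.007·ln(0.010) = 0.03224
  −0.228·ln(0.215) = 0.35046
H(P,Q) = 1.1849 nats.

1.1849 nats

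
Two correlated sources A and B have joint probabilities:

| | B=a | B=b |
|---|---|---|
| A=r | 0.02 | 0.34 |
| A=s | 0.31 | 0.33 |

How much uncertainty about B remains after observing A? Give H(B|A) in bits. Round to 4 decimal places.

0.7510 bits

Marginals: p(A) = (0.3600, 0.6400), p(B) = (0.3300, 0.6700).
H(B|A) = Σ p(A) · H(B|A=·).
  A=r: p=0.3600, H(B|A=r) = 0.3095
  A=s: p=0.6400, H(B|A=s) = 0.9993
Weighted sum = 0.7510 bits.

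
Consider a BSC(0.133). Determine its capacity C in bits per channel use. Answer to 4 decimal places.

0.4344 bits

Binary symmetric channel: C = 1 − h₂(ε) where h₂ is the binary entropy function.
h₂(0.133) = −0.133·log₂0.133 − 0.867·log₂0.867 = 0.5656.
C = 1 − 0.5656 = 0.4344 bits per channel use.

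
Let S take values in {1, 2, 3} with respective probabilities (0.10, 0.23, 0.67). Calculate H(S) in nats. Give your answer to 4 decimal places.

0.8366 nats

H(S) = −Σ p·ln p.
  −(0.10)·ln(0.10) = 0.23026
  −(0.23)·ln(0.23) = 0.33803
  −(0.67)·ln(0.67) = 0.26832
Sum: 0.23026 + 0.33803 + 0.26832 = 0.8366 nats.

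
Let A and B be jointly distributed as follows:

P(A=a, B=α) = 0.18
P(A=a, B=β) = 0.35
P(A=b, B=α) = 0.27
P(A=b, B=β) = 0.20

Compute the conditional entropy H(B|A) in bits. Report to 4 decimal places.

0.9524 bits

Marginals: p(A) = (0.5300, 0.4700), p(B) = (0.4500, 0.5500).
H(B|A) = Σ p(A) · H(B|A=·).
  A=a: p=0.5300, H(B|A=a) = 0.9245
  A=b: p=0.4700, H(B|A=b) = 0.9839
Weighted sum = 0.9524 bits.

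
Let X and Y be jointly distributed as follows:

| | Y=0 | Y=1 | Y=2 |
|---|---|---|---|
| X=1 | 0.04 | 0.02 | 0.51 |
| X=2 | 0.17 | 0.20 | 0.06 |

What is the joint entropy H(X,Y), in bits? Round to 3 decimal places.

H(X,Y) = −Σ p(x,y)·log₂ p(x,y) over all 6 cells.
  cell (1,0): −0.04·log₂0.04 = 0.1858
  cell (1,1): −0.02·log₂0.02 = 0.1129
  cell (1,2): −0.51·log₂0.51 = 0.4954
  cell (2,0): −0.17·log₂0.17 = 0.4346
  cell (2,1): −0.20·log₂0.20 = 0.4644
  cell (2,2): −0.06·log₂0.06 = 0.2435
Sum = 1.937 bits.

1.937 bits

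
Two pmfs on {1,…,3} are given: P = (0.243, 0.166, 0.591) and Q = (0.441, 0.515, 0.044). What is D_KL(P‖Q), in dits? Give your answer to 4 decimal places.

0.5222 dits

D(P‖Q) = Σ p·log₁₀(p/q).
  0.243·log₁₀(0.243/0.441) = -0.06290
  0.166·log₁₀(0.166/0.515) = -0.08162
  0.591·log₁₀(0.591/0.044) = 0.66673
D(P‖Q) = 0.5222 dits.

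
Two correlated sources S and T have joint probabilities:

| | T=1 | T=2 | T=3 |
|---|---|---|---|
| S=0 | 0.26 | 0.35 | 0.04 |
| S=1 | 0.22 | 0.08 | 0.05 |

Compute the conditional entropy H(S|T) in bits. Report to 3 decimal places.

0.865 bits

Chain rule: H(S|T) = H(S,T) − H(T).
Marginals: p(S) = (0.6500, 0.3500), p(T) = (0.4800, 0.4300, 0.0900).
H(S,T) = 2.2093 bits; H(T) = 1.3445 bits.
H(S|T) = 2.2093 − 1.3445 = 0.865 bits.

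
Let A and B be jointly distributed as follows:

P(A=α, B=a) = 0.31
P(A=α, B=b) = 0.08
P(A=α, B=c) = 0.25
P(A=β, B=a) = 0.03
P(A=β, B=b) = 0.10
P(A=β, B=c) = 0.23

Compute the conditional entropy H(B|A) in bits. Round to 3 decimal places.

Marginals: p(A) = (0.6400, 0.3600), p(B) = (0.3400, 0.1800, 0.4800).
H(B|A) = Σ p(A) · H(B|A=·).
  A=α: p=0.6400, H(B|A=α) = 1.4113
  A=β: p=0.3600, H(B|A=β) = 1.2250
Weighted sum = 1.344 bits.

1.344 bits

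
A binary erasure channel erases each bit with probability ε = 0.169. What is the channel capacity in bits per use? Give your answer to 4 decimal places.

Binary erasure channel: capacity C = 1 − ε.
C = 1 − 0.169 = 0.8310 bits per channel use.

0.8310 bits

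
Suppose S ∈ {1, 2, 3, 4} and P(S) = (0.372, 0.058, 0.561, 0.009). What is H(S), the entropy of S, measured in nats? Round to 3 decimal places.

0.900 nats

H(S) = −Σ p·ln p.
  −(0.372)·ln(0.372) = 0.3679
  −(0.058)·ln(0.058) = 0.1651
  −(0.561)·ln(0.561) = 0.3243
  −(0.009)·ln(0.009) = 0.0424
Sum: 0.3679 + 0.1651 + 0.3243 + 0.0424 = 0.900 nats.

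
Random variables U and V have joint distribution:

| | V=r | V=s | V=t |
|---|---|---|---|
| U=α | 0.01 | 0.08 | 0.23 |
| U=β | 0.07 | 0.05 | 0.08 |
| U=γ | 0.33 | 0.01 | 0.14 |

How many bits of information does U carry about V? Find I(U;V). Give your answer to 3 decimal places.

Marginals: p(U) = (0.3200, 0.2000, 0.4800), p(V) = (0.4100, 0.1400, 0.4500).
I(U;V) = H(U) + H(V) − H(U,V).
H(U) = 1.4987, H(V) = 1.4429, H(U,V) = 2.6131.
I(U;V) = 1.4987 + 1.4429 − 2.6131 = 0.328 bits.

0.328 bits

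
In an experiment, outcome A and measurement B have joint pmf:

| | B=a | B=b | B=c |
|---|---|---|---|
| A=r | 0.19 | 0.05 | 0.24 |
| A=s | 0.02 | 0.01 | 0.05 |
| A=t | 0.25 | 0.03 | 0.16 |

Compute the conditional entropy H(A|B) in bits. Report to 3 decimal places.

1.289 bits

Chain rule: H(A|B) = H(A,B) − H(B).
Marginals: p(A) = (0.4800, 0.0800, 0.4400), p(B) = (0.4600, 0.0900, 0.4500).
H(A,B) = 2.6357 bits; H(B) = 1.3464 bits.
H(A|B) = 2.6357 − 1.3464 = 1.289 bits.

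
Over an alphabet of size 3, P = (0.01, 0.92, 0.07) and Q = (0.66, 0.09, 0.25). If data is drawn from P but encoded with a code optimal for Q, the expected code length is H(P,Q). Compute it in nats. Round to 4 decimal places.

H(P,Q) = −Σ p·ln q.
  −0.01·ln(0.66) = 0.00416
  −0.92·ln(0.09) = 2.21531
  −0.07·ln(0.25) = 0.09704
H(P,Q) = 2.3165 nats.

2.3165 nats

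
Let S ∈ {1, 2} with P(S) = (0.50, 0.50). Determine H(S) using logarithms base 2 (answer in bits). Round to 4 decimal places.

1.0000 bits

H(S) = −Σ p·log₂ p.
  −(0.50)·log₂(0.50) = 0.50000
  −(0.50)·log₂(0.50) = 0.50000
Sum: 0.50000 + 0.50000 = 1.0000 bits.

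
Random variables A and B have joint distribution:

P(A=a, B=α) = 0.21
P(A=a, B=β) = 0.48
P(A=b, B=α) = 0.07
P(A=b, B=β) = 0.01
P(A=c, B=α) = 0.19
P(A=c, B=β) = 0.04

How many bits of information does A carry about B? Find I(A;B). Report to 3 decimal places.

Marginals: p(A) = (0.6900, 0.0800, 0.2300), p(B) = (0.4700, 0.5300).
I(A;B) = H(A) + H(B) − H(A,B).
H(A) = 1.1486, H(B) = 0.9974, H(A,B) = 1.9571.
I(A;B) = 1.1486 + 0.9974 − 1.9571 = 0.189 bits.

0.189 bits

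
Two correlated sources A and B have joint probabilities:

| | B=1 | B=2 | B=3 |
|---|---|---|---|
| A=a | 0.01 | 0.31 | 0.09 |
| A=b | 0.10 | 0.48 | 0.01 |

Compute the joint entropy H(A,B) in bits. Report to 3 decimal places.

H(A,B) = −Σ p(x,y)·log₂ p(x,y) over all 6 cells.
  cell (a,1): −0.01·log₂0.01 = 0.0664
  cell (a,2): −0.31·log₂0.31 = 0.5238
  cell (a,3): −0.09·log₂0.09 = 0.3127
  cell (b,1): −0.10·log₂0.10 = 0.3322
  cell (b,2): −0.48·log₂0.48 = 0.5083
  cell (b,3): −0.01·log₂0.01 = 0.0664
Sum = 1.810 bits.

1.810 bits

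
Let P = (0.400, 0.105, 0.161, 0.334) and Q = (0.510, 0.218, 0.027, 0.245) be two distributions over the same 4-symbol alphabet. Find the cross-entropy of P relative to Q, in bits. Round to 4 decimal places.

H(P,Q) = −Σ p·log₂ q.
  −0.400·log₂(0.510) = 0.38857
  −0.105·log₂(0.218) = 0.23075
  −0.161·log₂(0.027) = 0.83895
  −0.334·log₂(0.245) = 0.67773
H(P,Q) = 2.1360 bits.

2.1360 bits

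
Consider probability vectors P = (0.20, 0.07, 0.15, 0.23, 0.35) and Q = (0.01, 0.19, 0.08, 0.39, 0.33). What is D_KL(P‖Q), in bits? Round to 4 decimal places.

D(P‖Q) = Σ p·log₂(p/q).
  0.20·log₂(0.20/0.01) = 0.86439
  0.07·log₂(0.07/0.19) = -0.10084
  0.15·log₂(0.15/0.08) = 0.13603
  0.23·log₂(0.23/0.39) = -0.17522
  0.35·log₂(0.35/0.33) = 0.02971
D(P‖Q) = 0.7541 bits.

0.7541 bits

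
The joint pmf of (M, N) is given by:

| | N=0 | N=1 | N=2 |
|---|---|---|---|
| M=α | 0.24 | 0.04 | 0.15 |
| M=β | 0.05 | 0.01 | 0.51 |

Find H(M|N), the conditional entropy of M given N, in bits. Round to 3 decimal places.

0.739 bits

Marginals: p(M) = (0.4300, 0.5700), p(N) = (0.2900, 0.0500, 0.6600).
H(M|N) = Σ p(N) · H(M|N=·).
  N=0: p=0.2900, H(M|N=0) = 0.6632
  N=1: p=0.0500, H(M|N=1) = 0.7219
  N=2: p=0.6600, H(M|N=2) = 0.7732
Weighted sum = 0.739 bits.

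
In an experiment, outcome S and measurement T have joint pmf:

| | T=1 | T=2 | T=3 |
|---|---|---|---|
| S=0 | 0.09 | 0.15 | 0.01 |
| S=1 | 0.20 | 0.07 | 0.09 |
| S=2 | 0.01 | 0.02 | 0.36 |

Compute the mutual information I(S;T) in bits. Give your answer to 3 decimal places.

0.546 bits

Marginals: p(S) = (0.2500, 0.3600, 0.3900), p(T) = (0.3000, 0.2400, 0.4600).
I(S;T) = Σ p(x,y)·log₂[p(x,y)/(p(x)p(y))].
  (0,1): 0.09·log₂(1.2000) = 0.0237
  (0,2): 0.15·log₂(2.5000) = 0.1983
  (0,3): 0.01·log₂(0.0870) = -0.0352
  (1,1): 0.20·log₂(1.8519) = 0.1778
  (1,2): 0.07·log₂(0.8102) = -0.0213
  (1,3): 0.09·log₂(0.5435) = -0.0792
  (2,1): 0.01·log₂(0.0855) = -0.0355
  (2,2): 0.02·log₂(0.2137) = -0.0445
  (2,3): 0.36·log₂(2.0067) = 0.3617
Sum = 0.546 bits.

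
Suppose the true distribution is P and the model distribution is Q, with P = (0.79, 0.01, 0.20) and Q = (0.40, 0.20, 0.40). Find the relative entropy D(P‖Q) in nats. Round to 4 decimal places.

0.3691 nats

D(P‖Q) = Σ p·ln(p/q).
  0.79·ln(0.79/0.40) = 0.53765
  0.01·ln(0.01/0.20) = -0.02996
  0.20·ln(0.20/0.40) = -0.13863
D(P‖Q) = 0.3691 nats.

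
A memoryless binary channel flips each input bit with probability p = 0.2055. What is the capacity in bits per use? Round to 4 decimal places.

0.2672 bits

Binary symmetric channel: C = 1 − h₂(ε) where h₂ is the binary entropy function.
h₂(0.2055) = −0.2055·log₂0.2055 − 0.7945·log₂0.7945 = 0.7328.
C = 1 − 0.7328 = 0.2672 bits per channel use.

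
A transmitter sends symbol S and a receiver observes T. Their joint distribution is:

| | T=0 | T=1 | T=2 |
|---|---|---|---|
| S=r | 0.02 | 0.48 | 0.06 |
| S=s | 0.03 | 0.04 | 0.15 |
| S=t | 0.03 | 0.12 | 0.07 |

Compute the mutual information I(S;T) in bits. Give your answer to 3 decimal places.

0.247 bits

Marginals: p(S) = (0.5600, 0.2200, 0.2200), p(T) = (0.0800, 0.6400, 0.2800).
I(S;T) = Σ p(x,y)·log₂[p(x,y)/(p(x)p(y))].
  (r,0): 0.02·log₂(0.4464) = -0.0233
  (r,1): 0.48·log₂(1.3393) = 0.2023
  (r,2): 0.06·log₂(0.3827) = -0.0832
  (s,0): 0.03·log₂(1.7045) = 0.0231
  (s,1): 0.04·log₂(0.2841) = -0.0726
  (s,2): 0.15·log₂(2.4351) = 0.1926
  (t,0): 0.03·log₂(1.7045) = 0.0231
  (t,1): 0.12·log₂(0.8523) = -0.0277
  (t,2): 0.07·log₂(1.1364) = 0.0129
Sum = 0.247 bits.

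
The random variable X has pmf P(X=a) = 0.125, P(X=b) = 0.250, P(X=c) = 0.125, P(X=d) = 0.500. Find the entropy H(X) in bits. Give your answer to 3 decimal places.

H(X) = −Σ p·log₂ p.
  −(0.125)·log₂(0.125) = 0.3750
  −(0.250)·log₂(0.250) = 0.5000
  −(0.125)·log₂(0.125) = 0.3750
  −(0.500)·log₂(0.500) = 0.5000
Sum: 0.3750 + 0.5000 + 0.3750 + 0.5000 = 1.750 bits.

1.750 bits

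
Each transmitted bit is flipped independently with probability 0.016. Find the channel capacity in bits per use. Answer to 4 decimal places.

0.8816 bits

Binary symmetric channel: C = 1 − h₂(ε) where h₂ is the binary entropy function.
h₂(0.016) = −0.016·log₂0.016 − 0.984·log₂0.984 = 0.1184.
C = 1 − 0.1184 = 0.8816 bits per channel use.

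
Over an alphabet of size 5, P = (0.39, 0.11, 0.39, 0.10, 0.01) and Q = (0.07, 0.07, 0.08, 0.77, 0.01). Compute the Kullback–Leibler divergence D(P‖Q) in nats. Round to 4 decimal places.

1.1333 nats

D(P‖Q) = Σ p·ln(p/q).
  0.39·ln(0.39/0.07) = 0.66988
  0.11·ln(0.11/0.07) = 0.04972
  0.39·ln(0.39/0.08) = 0.61781
  0.10·ln(0.10/0.77) = -0.20412
  0.01·ln(0.01/0.01) = 0.00000
D(P‖Q) = 1.1333 nats.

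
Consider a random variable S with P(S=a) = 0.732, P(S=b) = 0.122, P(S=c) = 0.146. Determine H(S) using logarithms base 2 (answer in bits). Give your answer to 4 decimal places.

1.1050 bits

H(S) = −Σ p·log₂ p.
  −(0.732)·log₂(0.732) = 0.32946
  −(0.122)·log₂(0.122) = 0.37028
  −(0.146)·log₂(0.146) = 0.40529
Sum: 0.32946 + 0.37028 + 0.40529 = 1.1050 bits.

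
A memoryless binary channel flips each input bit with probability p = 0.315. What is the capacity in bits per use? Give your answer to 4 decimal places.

0.1011 bits

Binary symmetric channel: C = 1 − h₂(ε) where h₂ is the binary entropy function.
h₂(0.315) = −0.315·log₂0.315 − 0.685·log₂0.685 = 0.8989.
C = 1 − 0.8989 = 0.1011 bits per channel use.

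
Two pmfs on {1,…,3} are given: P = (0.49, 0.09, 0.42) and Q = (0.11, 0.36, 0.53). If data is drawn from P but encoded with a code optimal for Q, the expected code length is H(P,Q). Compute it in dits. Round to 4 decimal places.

H(P,Q) = −Σ p·log₁₀ q.
  −0.49·log₁₀(0.11) = 0.46972
  −0.09·log₁₀(0.36) = 0.03993
  −0.42·log₁₀(0.53) = 0.11580
H(P,Q) = 0.6255 dits.

0.6255 dits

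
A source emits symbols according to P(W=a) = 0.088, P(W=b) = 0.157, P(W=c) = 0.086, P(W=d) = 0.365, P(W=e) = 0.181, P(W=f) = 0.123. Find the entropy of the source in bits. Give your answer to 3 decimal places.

2.381 bits

H(W) = −Σ p·log₂ p.
  −(0.088)·log₂(0.088) = 0.3086
  −(0.157)·log₂(0.157) = 0.4194
  −(0.086)·log₂(0.086) = 0.3044
  −(0.365)·log₂(0.365) = 0.5307
  −(0.181)·log₂(0.181) = 0.4463
  −(0.123)·log₂(0.123) = 0.3719
Sum: 0.3086 + 0.4194 + 0.3044 + 0.5307 + 0.4463 + 0.3719 = 2.381 bits.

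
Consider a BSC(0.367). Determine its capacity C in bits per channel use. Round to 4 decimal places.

Binary symmetric channel: C = 1 − h₂(ε) where h₂ is the binary entropy function.
h₂(0.367) = −0.367·log₂0.367 − 0.633·log₂0.633 = 0.9483.
C = 1 − 0.9483 = 0.0517 bits per channel use.

0.0517 bits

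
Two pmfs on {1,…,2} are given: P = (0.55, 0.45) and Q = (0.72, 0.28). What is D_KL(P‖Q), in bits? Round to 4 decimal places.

D(P‖Q) = Σ p·log₂(p/q).
  0.55·log₂(0.55/0.72) = -0.21371
  0.45·log₂(0.45/0.28) = 0.30802
D(P‖Q) = 0.0943 bits.

0.0943 bits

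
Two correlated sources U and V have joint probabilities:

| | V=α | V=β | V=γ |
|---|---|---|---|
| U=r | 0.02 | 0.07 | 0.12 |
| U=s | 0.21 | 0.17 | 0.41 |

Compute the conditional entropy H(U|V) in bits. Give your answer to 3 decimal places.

0.716 bits

Chain rule: H(U|V) = H(U,V) − H(V).
Marginals: p(U) = (0.2100, 0.7900), p(V) = (0.2300, 0.2400, 0.5300).
H(U,V) = 2.1833 bits; H(V) = 1.4672 bits.
H(U|V) = 2.1833 − 1.4672 = 0.716 bits.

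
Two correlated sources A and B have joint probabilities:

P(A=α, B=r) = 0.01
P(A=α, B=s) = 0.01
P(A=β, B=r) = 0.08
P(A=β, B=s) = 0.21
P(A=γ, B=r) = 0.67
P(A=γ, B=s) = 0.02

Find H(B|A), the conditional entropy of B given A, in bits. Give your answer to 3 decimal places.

Chain rule: H(B|A) = H(A,B) − H(A).
Marginals: p(A) = (0.0200, 0.2900, 0.6900), p(B) = (0.7600, 0.2400).
H(A,B) = 1.3972 bits; H(A) = 1.0002 bits.
H(B|A) = 1.3972 − 1.0002 = 0.397 bits.

0.397 bits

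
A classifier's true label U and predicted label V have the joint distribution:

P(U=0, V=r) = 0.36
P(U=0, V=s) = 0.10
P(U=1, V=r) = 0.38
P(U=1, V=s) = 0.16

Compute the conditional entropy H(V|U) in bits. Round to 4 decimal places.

0.8209 bits

Chain rule: H(V|U) = H(U,V) − H(U).
Marginals: p(U) = (0.4600, 0.5400), p(V) = (0.7400, 0.2600).
H(U,V) = 1.8163 bits; H(U) = 0.9954 bits.
H(V|U) = 1.8163 − 0.9954 = 0.8209 bits.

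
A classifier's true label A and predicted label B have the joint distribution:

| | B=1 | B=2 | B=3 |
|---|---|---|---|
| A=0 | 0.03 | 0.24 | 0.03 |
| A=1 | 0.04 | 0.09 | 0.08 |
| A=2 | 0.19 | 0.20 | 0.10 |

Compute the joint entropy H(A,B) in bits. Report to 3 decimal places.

2.839 bits

H(A,B) = −Σ p(x,y)·log₂ p(x,y) over all 9 cells.
  cell (0,1): −0.03·log₂0.03 = 0.1518
  cell (0,2): −0.24·log₂0.24 = 0.4941
  cell (0,3): −0.03·log₂0.03 = 0.1518
  cell (1,1): −0.04·log₂0.04 = 0.1858
  cell (1,2): −0.09·log₂0.09 = 0.3127
  cell (1,3): −0.08·log₂0.08 = 0.2915
  cell (2,1): −0.19·log₂0.19 = 0.4552
  cell (2,2): −0.20·log₂0.20 = 0.4644
  cell (2,3): −0.10·log₂0.10 = 0.3322
Sum = 2.839 bits.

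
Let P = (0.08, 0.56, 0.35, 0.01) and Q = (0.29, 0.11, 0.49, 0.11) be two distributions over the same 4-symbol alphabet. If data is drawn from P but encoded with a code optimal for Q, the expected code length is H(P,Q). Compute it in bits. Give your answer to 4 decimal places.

2.3182 bits

H(P,Q) = −Σ p·log₂ q.
  −0.08·log₂(0.29) = 0.14287
  −0.56·log₂(0.11) = 1.78328
  −0.35·log₂(0.49) = 0.36020
  −0.01·log₂(0.11) = 0.03184
H(P,Q) = 2.3182 bits.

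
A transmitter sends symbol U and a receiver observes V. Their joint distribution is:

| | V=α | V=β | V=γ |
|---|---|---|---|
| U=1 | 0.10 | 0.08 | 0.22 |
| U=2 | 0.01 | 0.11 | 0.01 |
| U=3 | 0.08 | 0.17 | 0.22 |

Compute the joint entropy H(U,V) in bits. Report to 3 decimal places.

2.794 bits

H(U,V) = −Σ p(x,y)·log₂ p(x,y) over all 9 cells.
  cell (1,α): −0.10·log₂0.10 = 0.3322
  cell (1,β): −0.08·log₂0.08 = 0.2915
  cell (1,γ): −0.22·log₂0.22 = 0.4806
  cell (2,α): −0.01·log₂0.01 = 0.0664
  cell (2,β): −0.11·log₂0.11 = 0.3503
  cell (2,γ): −0.01·log₂0.01 = 0.0664
  cell (3,α): −0.08·log₂0.08 = 0.2915
  cell (3,β): −0.17·log₂0.17 = 0.4346
  cell (3,γ): −0.22·log₂0.22 = 0.4806
Sum = 2.794 bits.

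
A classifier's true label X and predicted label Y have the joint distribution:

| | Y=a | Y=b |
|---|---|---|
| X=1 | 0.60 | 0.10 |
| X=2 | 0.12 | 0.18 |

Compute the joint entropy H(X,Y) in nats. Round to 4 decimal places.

1.0998 nats

H(X,Y) = −Σ p(x,y)·ln p(x,y) over all 4 cells.
  cell (1,a): −0.60·ln0.60 = 0.30650
  cell (1,b): −0.10·ln0.10 = 0.23026
  cell (2,a): −0.12·ln0.12 = 0.25443
  cell (2,b): −0.18·ln0.18 = 0.30866
Sum = 1.0998 nats.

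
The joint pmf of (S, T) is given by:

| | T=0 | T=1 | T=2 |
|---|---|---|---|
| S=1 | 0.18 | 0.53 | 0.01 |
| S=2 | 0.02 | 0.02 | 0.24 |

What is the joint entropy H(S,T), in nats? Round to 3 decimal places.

1.190 nats

H(S,T) = −Σ p(x,y)·ln p(x,y) over all 6 cells.
  cell (1,0): −0.18·ln0.18 = 0.3087
  cell (1,1): −0.53·ln0.53 = 0.3365
  cell (1,2): −0.01·ln0.01 = 0.0461
  cell (2,0): −0.02·ln0.02 = 0.0782
  cell (2,1): −0.02·ln0.02 = 0.0782
  cell (2,2): −0.24·ln0.24 = 0.3425
Sum = 1.190 nats.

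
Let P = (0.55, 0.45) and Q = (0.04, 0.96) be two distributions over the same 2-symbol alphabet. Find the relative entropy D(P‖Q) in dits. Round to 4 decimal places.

D(P‖Q) = Σ p·log₁₀(p/q).
  0.55·log₁₀(0.55/0.04) = 0.62607
  0.45·log₁₀(0.45/0.96) = -0.14808
D(P‖Q) = 0.4780 dits.

0.4780 dits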